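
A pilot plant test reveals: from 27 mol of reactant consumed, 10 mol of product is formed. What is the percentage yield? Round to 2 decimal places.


Yield = (moles product / moles consumed) * 100%
Yield = (10 / 27) * 100
Yield = 0.3704 * 100
Yield = 37.04%


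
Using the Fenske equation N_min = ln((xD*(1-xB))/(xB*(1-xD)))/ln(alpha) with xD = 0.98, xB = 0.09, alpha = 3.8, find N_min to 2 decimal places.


N_min = ln((xD*(1-xB))/(xB*(1-xD))) / ln(alpha)
Numerator inside ln: 0.8918 / 0.0018 = 495.444444
ln(495.444444) = 6.205455
ln(alpha) = ln(3.8) = 1.335001
N_min = 6.205455 / 1.335001 = 4.65


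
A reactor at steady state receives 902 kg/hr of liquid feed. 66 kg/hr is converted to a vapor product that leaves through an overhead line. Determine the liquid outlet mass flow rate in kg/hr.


Steady-state mass balance on the main outlet: F_out = F_in - F_removed
F_out = 902 - 66
F_out = 836 kg/hr


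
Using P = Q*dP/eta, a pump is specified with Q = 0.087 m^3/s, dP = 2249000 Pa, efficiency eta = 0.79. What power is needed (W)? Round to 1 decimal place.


P = Q * dP / eta
P = 0.087 * 2249000 / 0.79
P = 195663.0 / 0.79
P = 247674.7 W


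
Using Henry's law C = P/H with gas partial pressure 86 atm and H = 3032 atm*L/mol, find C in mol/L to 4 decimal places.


C = P / H
C = 86 / 3032
C = 0.0284 mol/L


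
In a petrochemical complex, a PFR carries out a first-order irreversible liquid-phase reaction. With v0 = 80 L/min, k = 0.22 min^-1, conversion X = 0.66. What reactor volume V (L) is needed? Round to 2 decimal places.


V = (v0/k) * ln(1/(1-X))
V = (80/0.22) * ln(1/(1-0.66))
V = 363.636364 * ln(2.941176)
V = 363.636364 * 1.07881
V = 392.29 L


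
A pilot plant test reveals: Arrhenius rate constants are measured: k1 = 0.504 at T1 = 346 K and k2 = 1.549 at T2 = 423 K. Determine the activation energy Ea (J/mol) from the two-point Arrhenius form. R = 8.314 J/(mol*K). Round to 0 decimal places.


Ea = R * ln(k2/k1) / (1/T1 - 1/T2)
ln(k2/k1) = ln(1.549/0.504) = 1.1227886
1/T1 - 1/T2 = 1/346 - 1/423 = 0.000526107217
Ea = 8.314 * 1.1227886 / 0.000526107217
Ea = 17743 J/mol


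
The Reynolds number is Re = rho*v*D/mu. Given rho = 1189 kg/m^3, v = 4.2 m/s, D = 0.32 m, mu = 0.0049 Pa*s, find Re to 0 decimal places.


Re = rho * v * D / mu
Re = 1189 * 4.2 * 0.32 / 0.0049
Re = 1598.016 / 0.0049
Re = 326126


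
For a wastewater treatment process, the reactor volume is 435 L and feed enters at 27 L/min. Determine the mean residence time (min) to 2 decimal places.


tau = V / v0
tau = 435 / 27
tau = 16.11 min


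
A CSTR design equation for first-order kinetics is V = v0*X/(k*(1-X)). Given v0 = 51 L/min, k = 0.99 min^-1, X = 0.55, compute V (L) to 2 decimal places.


V = v0 * X / (k * (1 - X))
V = 51 * 0.55 / (0.99 * (1 - 0.55))
V = 28.05 / (0.99 * 0.45)
V = 28.05 / 0.4455
V = 62.96 L


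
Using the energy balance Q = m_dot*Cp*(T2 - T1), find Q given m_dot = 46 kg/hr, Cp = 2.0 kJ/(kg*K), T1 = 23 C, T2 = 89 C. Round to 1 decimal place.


Q = m_dot * Cp * (T2 - T1)
Q = 46 * 2.0 * (89 - 23)
Q = 46 * 2.0 * 66
Q = 6072.0 kJ/hr


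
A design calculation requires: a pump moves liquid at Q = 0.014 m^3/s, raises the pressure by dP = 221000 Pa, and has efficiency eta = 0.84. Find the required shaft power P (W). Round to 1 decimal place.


P = Q * dP / eta
P = 0.014 * 221000 / 0.84
P = 3094.0 / 0.84
P = 3683.3 W


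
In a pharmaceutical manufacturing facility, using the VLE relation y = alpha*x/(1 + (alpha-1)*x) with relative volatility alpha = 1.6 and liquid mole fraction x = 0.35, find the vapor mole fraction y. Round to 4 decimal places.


y = alpha*x / (1 + (alpha-1)*x)
y = 1.6*0.35 / (1 + (1.6-1)*0.35)
y = 0.56 / (1 + 0.21)
y = 0.56 / 1.21
y = 0.4628


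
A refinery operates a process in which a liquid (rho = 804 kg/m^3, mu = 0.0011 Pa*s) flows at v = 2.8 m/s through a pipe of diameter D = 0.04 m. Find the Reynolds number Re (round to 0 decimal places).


Re = rho * v * D / mu
Re = 804 * 2.8 * 0.04 / 0.0011
Re = 90.048 / 0.0011
Re = 81862


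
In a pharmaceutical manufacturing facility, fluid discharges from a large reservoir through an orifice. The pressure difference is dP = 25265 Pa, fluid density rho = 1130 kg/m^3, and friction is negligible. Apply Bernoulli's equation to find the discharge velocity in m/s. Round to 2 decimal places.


v = sqrt(2*dP/rho)
v = sqrt(2*25265/1130)
v = sqrt(44.716814)
v = 6.69 m/s


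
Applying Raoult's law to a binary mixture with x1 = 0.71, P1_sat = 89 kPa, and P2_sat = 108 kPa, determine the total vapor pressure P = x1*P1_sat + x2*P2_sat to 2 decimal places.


P = x1*P1_sat + x2*P2_sat
x2 = 1 - x1 = 1 - 0.71 = 0.29
P = 0.71*89 + 0.29*108
P = 63.19 + 31.32
P = 94.51 kPa


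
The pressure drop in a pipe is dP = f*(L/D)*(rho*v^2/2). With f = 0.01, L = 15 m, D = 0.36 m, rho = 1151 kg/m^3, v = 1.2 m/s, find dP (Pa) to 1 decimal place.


dP = f * (L/D) * (rho*v^2/2)
dP = 0.01 * (15/0.36) * (1151*1.2^2/2)
L/D = 41.66666667
rho*v^2/2 = 1151*1.44/2 = 828.72
dP = 0.01 * 41.66666667 * 828.72
dP = 345.3 Pa


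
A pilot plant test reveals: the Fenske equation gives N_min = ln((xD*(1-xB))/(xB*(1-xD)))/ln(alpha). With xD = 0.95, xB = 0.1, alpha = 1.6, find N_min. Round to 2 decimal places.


N_min = ln((xD*(1-xB))/(xB*(1-xD))) / ln(alpha)
Numerator inside ln: 0.855 / 0.005 = 171.0
ln(171.0) = 5.141664
ln(alpha) = ln(1.6) = 0.470004
N_min = 5.141664 / 0.470004 = 10.94


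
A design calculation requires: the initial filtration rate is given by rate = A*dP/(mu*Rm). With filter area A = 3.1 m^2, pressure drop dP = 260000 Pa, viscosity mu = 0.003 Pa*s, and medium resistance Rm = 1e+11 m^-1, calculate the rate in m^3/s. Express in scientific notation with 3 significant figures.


rate = A * dP / (mu * Rm)
rate = 3.1 * 260000 / (0.003 * 1e+11)
rate = 806000.0 / 3.000e+08
rate = 2.69e-03 m^3/s


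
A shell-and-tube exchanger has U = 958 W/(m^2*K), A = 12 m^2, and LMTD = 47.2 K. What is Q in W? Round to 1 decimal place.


Q = U * A * LMTD
Q = 958 * 12 * 47.2
Q = 542611.2 W


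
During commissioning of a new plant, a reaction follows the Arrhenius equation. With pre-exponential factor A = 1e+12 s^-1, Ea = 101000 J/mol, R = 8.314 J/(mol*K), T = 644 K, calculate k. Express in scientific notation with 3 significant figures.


k = A * exp(-Ea/(R*T))
k = 1e+12 * exp(-101000 / (8.314 * 644))
k = 1e+12 * exp(-18.863639)
k = 6.42e+03


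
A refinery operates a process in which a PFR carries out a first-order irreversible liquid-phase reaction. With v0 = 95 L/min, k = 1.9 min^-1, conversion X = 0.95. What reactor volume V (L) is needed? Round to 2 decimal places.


V = (v0/k) * ln(1/(1-X))
V = (95/1.9) * ln(1/(1-0.95))
V = 50.0 * ln(20.0)
V = 50.0 * 2.995732
V = 149.79 L


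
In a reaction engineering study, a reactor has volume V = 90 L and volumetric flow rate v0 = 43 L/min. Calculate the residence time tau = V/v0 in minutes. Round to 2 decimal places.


tau = V / v0
tau = 90 / 43
tau = 2.09 min


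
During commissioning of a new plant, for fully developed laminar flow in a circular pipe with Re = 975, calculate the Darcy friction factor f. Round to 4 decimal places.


f = 64 / Re
f = 64 / 975
f = 0.0656


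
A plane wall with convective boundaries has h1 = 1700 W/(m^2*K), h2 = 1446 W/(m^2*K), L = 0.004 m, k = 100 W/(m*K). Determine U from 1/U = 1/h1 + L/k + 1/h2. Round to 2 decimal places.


1/U = 1/h1 + L/k + 1/h2
1/U = 1/1700 + 0.004/100 + 1/1446
1/U = 0.0005882353 + 4e-05 + 0.0006915629
1/U = 0.0013197982
U = 757.69 W/(m^2*K)


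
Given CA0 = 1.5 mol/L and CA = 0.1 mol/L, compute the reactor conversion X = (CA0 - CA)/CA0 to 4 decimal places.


X = (CA0 - CA) / CA0
X = (1.5 - 0.1) / 1.5
X = 1.4 / 1.5
X = 0.9333


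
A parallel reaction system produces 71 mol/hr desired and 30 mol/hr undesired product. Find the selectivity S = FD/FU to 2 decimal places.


S = desired product rate / undesired product rate
S = 71 / 30
S = 2.37


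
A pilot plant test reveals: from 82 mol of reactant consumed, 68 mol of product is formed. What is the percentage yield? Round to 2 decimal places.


Yield = (moles product / moles consumed) * 100%
Yield = (68 / 82) * 100
Yield = 0.8293 * 100
Yield = 82.93%


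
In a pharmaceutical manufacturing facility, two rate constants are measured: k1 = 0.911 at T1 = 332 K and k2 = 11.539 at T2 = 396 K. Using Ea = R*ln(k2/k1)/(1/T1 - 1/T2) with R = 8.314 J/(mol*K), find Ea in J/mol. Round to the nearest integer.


Ea = R * ln(k2/k1) / (1/T1 - 1/T2)
ln(k2/k1) = ln(11.539/0.911) = 2.538945
1/T1 - 1/T2 = 1/332 - 1/396 = 0.000486795668
Ea = 8.314 * 2.538945 / 0.000486795668
Ea = 43363 J/mol


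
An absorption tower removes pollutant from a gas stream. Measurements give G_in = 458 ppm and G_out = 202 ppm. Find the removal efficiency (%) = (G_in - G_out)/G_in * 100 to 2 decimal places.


Efficiency = (G_in - G_out) / G_in * 100%
Efficiency = (458 - 202) / 458 * 100
Efficiency = 256 / 458 * 100
Efficiency = 55.90%


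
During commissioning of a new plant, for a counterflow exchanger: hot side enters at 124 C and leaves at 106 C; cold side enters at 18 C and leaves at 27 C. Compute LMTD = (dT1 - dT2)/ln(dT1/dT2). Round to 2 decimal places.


dT1 = Th_in - Tc_out = 124 - 27 = 97
dT2 = Th_out - Tc_in = 106 - 18 = 88
LMTD = (dT1 - dT2) / ln(dT1/dT2)
LMTD = (97 - 88) / ln(97/88)
LMTD = 92.43 K


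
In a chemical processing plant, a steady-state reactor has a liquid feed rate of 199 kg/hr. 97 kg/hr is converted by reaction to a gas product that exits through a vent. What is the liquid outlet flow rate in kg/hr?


Steady-state mass balance on the main outlet: F_out = F_in - F_removed
F_out = 199 - 97
F_out = 102 kg/hr


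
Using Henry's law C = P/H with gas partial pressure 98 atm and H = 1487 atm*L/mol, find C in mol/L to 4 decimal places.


C = P / H
C = 98 / 1487
C = 0.0659 mol/L


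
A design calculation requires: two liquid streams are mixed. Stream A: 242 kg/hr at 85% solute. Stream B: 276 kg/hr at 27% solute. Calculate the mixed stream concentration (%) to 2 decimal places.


Mass balance on solute: F1*x1 + F2*x2 = F3*x3
F3 = F1 + F2 = 242 + 276 = 518 kg/hr
x3 = (F1*x1 + F2*x2)/F3
x3 = (242*0.85 + 276*0.27) / 518
x3 = 54.10%


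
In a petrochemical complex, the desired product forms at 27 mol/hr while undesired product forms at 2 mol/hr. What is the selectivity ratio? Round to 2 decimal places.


S = desired product rate / undesired product rate
S = 27 / 2
S = 13.50


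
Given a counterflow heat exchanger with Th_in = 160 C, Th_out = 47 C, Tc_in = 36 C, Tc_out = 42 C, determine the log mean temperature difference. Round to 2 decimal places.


dT1 = Th_in - Tc_out = 160 - 42 = 118
dT2 = Th_out - Tc_in = 47 - 36 = 11
LMTD = (dT1 - dT2) / ln(dT1/dT2)
LMTD = (118 - 11) / ln(118/11)
LMTD = 45.09 K


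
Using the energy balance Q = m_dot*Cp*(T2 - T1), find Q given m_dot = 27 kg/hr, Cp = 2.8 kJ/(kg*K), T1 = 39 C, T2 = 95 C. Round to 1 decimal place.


Q = m_dot * Cp * (T2 - T1)
Q = 27 * 2.8 * (95 - 39)
Q = 27 * 2.8 * 56
Q = 4233.6 kJ/hr


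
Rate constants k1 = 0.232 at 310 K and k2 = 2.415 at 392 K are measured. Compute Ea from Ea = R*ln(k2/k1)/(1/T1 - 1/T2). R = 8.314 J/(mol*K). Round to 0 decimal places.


Ea = R * ln(k2/k1) / (1/T1 - 1/T2)
ln(k2/k1) = ln(2.415/0.232) = 2.3427172
1/T1 - 1/T2 = 1/310 - 1/392 = 0.000674786043
Ea = 8.314 * 2.3427172 / 0.000674786043
Ea = 28864 J/mol


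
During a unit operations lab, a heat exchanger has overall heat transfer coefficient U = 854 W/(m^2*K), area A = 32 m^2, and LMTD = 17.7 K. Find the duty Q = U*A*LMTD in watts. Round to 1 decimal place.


Q = U * A * LMTD
Q = 854 * 32 * 17.7
Q = 483705.6 W


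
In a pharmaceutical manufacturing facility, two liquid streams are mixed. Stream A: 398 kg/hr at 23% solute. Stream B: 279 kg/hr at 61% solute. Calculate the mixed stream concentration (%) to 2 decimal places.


Mass balance on solute: F1*x1 + F2*x2 = F3*x3
F3 = F1 + F2 = 398 + 279 = 677 kg/hr
x3 = (F1*x1 + F2*x2)/F3
x3 = (398*0.23 + 279*0.61) / 677
x3 = 38.66%


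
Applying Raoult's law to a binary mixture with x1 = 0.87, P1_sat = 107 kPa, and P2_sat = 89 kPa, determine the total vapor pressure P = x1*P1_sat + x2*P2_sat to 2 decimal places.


P = x1*P1_sat + x2*P2_sat
x2 = 1 - x1 = 1 - 0.87 = 0.13
P = 0.87*107 + 0.13*89
P = 93.09 + 11.57
P = 104.66 kPa


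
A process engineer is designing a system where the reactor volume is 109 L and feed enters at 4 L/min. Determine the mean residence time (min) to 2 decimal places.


tau = V / v0
tau = 109 / 4
tau = 27.25 min


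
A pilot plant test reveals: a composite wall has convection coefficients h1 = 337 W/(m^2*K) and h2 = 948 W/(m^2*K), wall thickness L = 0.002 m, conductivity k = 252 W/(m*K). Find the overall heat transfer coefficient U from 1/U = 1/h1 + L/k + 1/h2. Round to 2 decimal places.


1/U = 1/h1 + L/k + 1/h2
1/U = 1/337 + 0.002/252 + 1/948
1/U = 0.0029673591 + 7.9365e-06 + 0.0010548523
1/U = 0.0040301479
U = 248.13 W/(m^2*K)


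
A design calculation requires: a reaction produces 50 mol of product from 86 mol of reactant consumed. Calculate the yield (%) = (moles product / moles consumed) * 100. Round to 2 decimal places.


Yield = (moles product / moles consumed) * 100%
Yield = (50 / 86) * 100
Yield = 0.5814 * 100
Yield = 58.14%


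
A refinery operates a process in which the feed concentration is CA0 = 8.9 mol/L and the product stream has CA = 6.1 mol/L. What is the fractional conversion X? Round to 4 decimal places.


X = (CA0 - CA) / CA0
X = (8.9 - 6.1) / 8.9
X = 2.8 / 8.9
X = 0.3146


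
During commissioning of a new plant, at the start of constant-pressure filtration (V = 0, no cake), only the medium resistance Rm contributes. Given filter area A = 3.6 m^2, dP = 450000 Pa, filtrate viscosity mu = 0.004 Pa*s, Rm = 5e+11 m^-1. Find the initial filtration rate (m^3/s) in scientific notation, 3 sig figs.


rate = A * dP / (mu * Rm)
rate = 3.6 * 450000 / (0.004 * 5e+11)
rate = 1620000.0 / 2.000e+09
rate = 8.10e-04 m^3/s


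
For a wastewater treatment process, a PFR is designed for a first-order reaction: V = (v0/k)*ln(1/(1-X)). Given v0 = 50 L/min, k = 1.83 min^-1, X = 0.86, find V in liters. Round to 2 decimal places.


V = (v0/k) * ln(1/(1-X))
V = (50/1.83) * ln(1/(1-0.86))
V = 27.322404 * ln(7.142857)
V = 27.322404 * 1.966113
V = 53.72 L


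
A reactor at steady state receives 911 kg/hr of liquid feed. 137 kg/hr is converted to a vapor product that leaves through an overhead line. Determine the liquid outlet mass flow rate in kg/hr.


Steady-state mass balance on the main outlet: F_out = F_in - F_removed
F_out = 911 - 137
F_out = 774 kg/hr


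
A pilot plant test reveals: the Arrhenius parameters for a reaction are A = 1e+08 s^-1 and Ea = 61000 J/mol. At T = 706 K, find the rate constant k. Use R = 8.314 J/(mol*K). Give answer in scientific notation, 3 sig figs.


k = A * exp(-Ea/(R*T))
k = 1e+08 * exp(-61000 / (8.314 * 706))
k = 1e+08 * exp(-10.392382)
k = 3.07e+03


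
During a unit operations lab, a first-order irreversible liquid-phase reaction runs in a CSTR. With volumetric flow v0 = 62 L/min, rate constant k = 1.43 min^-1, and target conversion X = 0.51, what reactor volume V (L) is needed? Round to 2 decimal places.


V = v0 * X / (k * (1 - X))
V = 62 * 0.51 / (1.43 * (1 - 0.51))
V = 31.62 / (1.43 * 0.49)
V = 31.62 / 0.7007
V = 45.13 L


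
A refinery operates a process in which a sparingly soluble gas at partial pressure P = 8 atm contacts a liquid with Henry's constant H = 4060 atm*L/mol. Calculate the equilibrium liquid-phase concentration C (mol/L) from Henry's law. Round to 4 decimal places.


C = P / H
C = 8 / 4060
C = 0.0020 mol/L


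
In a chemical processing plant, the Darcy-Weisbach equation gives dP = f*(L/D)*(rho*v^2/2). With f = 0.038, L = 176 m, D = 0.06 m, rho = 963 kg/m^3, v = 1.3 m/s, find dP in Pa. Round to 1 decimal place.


dP = f * (L/D) * (rho*v^2/2)
dP = 0.038 * (176/0.06) * (963*1.3^2/2)
L/D = 2933.33333333
rho*v^2/2 = 963*1.69/2 = 813.735
dP = 0.038 * 2933.33333333 * 813.735
dP = 90704.3 Pa


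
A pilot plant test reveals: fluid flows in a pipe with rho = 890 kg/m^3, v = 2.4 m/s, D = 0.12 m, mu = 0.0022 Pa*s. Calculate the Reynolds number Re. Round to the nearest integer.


Re = rho * v * D / mu
Re = 890 * 2.4 * 0.12 / 0.0022
Re = 256.32 / 0.0022
Re = 116509


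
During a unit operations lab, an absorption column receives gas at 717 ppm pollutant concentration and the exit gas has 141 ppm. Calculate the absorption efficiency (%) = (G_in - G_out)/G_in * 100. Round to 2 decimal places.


Efficiency = (G_in - G_out) / G_in * 100%
Efficiency = (717 - 141) / 717 * 100
Efficiency = 576 / 717 * 100
Efficiency = 80.33%


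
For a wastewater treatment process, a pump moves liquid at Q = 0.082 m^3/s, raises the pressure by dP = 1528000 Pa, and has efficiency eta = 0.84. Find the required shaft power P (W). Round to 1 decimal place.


P = Q * dP / eta
P = 0.082 * 1528000 / 0.84
P = 125296.0 / 0.84
P = 149161.9 W


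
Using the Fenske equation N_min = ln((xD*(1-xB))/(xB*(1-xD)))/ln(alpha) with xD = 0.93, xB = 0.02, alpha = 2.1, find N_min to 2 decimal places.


N_min = ln((xD*(1-xB))/(xB*(1-xD))) / ln(alpha)
Numerator inside ln: 0.9114 / 0.0014 = 651.0
ln(651.0) = 6.47851
ln(alpha) = ln(2.1) = 0.741937
N_min = 6.47851 / 0.741937 = 8.73


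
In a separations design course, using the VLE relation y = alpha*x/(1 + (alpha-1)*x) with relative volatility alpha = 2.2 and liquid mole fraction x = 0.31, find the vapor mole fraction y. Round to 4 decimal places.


y = alpha*x / (1 + (alpha-1)*x)
y = 2.2*0.31 / (1 + (2.2-1)*0.31)
y = 0.682 / (1 + 0.372)
y = 0.682 / 1.372
y = 0.4971


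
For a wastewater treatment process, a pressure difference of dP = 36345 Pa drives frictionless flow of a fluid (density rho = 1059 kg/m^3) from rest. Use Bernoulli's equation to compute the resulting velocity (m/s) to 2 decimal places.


v = sqrt(2*dP/rho)
v = sqrt(2*36345/1059)
v = sqrt(68.640227)
v = 8.28 m/s


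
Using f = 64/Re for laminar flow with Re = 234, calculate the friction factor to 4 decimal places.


f = 64 / Re
f = 64 / 234
f = 0.2735


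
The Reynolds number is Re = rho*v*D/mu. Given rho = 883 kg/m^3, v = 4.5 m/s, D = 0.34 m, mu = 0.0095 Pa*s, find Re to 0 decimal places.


Re = rho * v * D / mu
Re = 883 * 4.5 * 0.34 / 0.0095
Re = 1350.99 / 0.0095
Re = 142209


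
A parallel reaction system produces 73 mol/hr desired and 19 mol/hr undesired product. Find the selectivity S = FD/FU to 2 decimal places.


S = desired product rate / undesired product rate
S = 73 / 19
S = 3.84


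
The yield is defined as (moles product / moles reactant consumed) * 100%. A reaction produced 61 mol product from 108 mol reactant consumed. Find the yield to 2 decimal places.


Yield = (moles product / moles consumed) * 100%
Yield = (61 / 108) * 100
Yield = 0.5648 * 100
Yield = 56.48%


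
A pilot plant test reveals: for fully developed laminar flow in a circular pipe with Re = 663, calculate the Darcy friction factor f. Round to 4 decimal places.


f = 64 / Re
f = 64 / 663
f = 0.0965


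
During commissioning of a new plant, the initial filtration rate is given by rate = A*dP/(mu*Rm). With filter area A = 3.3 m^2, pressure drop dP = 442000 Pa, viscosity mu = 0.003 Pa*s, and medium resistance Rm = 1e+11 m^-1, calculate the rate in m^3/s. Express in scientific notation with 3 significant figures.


rate = A * dP / (mu * Rm)
rate = 3.3 * 442000 / (0.003 * 1e+11)
rate = 1458600.0 / 3.000e+08
rate = 4.86e-03 m^3/s


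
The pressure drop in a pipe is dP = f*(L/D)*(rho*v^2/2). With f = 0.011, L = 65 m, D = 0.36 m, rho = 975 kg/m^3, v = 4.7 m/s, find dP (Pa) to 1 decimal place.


dP = f * (L/D) * (rho*v^2/2)
dP = 0.011 * (65/0.36) * (975*4.7^2/2)
L/D = 180.55555556
rho*v^2/2 = 975*22.09/2 = 10768.875
dP = 0.011 * 180.55555556 * 10768.875
dP = 21388.2 Pa


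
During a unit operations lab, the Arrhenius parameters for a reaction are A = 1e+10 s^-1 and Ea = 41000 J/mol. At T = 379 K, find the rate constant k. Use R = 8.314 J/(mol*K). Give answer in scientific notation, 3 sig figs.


k = A * exp(-Ea/(R*T))
k = 1e+10 * exp(-41000 / (8.314 * 379))
k = 1e+10 * exp(-13.011718)
k = 2.23e+04


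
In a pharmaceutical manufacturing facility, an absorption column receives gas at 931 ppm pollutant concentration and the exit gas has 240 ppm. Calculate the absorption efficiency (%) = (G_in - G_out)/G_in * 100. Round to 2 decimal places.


Efficiency = (G_in - G_out) / G_in * 100%
Efficiency = (931 - 240) / 931 * 100
Efficiency = 691 / 931 * 100
Efficiency = 74.22%


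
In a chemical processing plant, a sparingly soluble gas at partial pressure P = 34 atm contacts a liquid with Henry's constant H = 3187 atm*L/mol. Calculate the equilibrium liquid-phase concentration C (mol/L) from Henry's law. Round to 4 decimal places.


C = P / H
C = 34 / 3187
C = 0.0107 mol/L


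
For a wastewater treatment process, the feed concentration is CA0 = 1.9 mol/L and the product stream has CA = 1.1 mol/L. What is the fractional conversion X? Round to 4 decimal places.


X = (CA0 - CA) / CA0
X = (1.9 - 1.1) / 1.9
X = 0.8 / 1.9
X = 0.4211


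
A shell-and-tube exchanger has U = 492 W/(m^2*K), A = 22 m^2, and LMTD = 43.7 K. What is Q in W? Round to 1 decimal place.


Q = U * A * LMTD
Q = 492 * 22 * 43.7
Q = 473008.8 W


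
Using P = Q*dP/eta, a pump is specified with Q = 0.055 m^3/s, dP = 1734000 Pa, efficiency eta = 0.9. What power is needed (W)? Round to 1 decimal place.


P = Q * dP / eta
P = 0.055 * 1734000 / 0.9
P = 95370.0 / 0.9
P = 105966.7 W


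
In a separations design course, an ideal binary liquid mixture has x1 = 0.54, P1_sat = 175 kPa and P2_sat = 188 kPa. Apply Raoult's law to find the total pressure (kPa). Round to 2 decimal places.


P = x1*P1_sat + x2*P2_sat
x2 = 1 - x1 = 1 - 0.54 = 0.46
P = 0.54*175 + 0.46*188
P = 94.5 + 86.48
P = 180.98 kPa


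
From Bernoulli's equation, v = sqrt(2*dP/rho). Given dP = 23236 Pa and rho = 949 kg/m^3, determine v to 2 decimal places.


v = sqrt(2*dP/rho)
v = sqrt(2*23236/949)
v = sqrt(48.969442)
v = 7.00 m/s


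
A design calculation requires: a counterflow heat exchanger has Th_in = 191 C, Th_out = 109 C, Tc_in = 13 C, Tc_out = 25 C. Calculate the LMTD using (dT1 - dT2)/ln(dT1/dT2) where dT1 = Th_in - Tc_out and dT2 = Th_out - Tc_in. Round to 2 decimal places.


dT1 = Th_in - Tc_out = 191 - 25 = 166
dT2 = Th_out - Tc_in = 109 - 13 = 96
LMTD = (dT1 - dT2) / ln(dT1/dT2)
LMTD = (166 - 96) / ln(166/96)
LMTD = 127.82 K


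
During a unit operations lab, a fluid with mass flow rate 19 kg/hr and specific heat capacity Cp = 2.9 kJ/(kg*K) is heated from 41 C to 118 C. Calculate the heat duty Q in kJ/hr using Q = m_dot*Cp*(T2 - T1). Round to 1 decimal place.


Q = m_dot * Cp * (T2 - T1)
Q = 19 * 2.9 * (118 - 41)
Q = 19 * 2.9 * 77
Q = 4242.7 kJ/hr


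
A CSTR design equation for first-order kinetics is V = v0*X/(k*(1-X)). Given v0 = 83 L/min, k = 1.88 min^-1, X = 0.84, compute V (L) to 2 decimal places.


V = v0 * X / (k * (1 - X))
V = 83 * 0.84 / (1.88 * (1 - 0.84))
V = 69.72 / (1.88 * 0.16)
V = 69.72 / 0.3008
V = 231.78 L


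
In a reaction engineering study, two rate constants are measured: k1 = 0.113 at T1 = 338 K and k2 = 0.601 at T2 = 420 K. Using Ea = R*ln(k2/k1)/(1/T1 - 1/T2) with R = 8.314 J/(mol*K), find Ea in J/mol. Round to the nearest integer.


Ea = R * ln(k2/k1) / (1/T1 - 1/T2)
ln(k2/k1) = ln(0.601/0.113) = 1.6712071
1/T1 - 1/T2 = 1/338 - 1/420 = 0.000577627501
Ea = 8.314 * 1.6712071 / 0.000577627501
Ea = 24054 J/mol


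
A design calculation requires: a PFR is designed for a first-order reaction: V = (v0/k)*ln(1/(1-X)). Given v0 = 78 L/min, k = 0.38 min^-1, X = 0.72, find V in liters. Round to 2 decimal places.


V = (v0/k) * ln(1/(1-X))
V = (78/0.38) * ln(1/(1-0.72))
V = 205.263158 * ln(3.571429)
V = 205.263158 * 1.272966
V = 261.29 L


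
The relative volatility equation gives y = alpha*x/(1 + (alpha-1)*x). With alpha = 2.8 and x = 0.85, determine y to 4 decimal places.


y = alpha*x / (1 + (alpha-1)*x)
y = 2.8*0.85 / (1 + (2.8-1)*0.85)
y = 2.38 / (1 + 1.53)
y = 2.38 / 2.53
y = 0.9407


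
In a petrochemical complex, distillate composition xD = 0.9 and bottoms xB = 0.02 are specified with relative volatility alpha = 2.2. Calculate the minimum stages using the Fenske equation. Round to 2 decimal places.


N_min = ln((xD*(1-xB))/(xB*(1-xD))) / ln(alpha)
Numerator inside ln: 0.882 / 0.002 = 441.0
ln(441.0) = 6.089045
ln(alpha) = ln(2.2) = 0.788457
N_min = 6.089045 / 0.788457 = 7.72


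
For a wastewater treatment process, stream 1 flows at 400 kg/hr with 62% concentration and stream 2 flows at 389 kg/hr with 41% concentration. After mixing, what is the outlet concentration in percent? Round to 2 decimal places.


Mass balance on solute: F1*x1 + F2*x2 = F3*x3
F3 = F1 + F2 = 400 + 389 = 789 kg/hr
x3 = (F1*x1 + F2*x2)/F3
x3 = (400*0.62 + 389*0.41) / 789
x3 = 51.65%


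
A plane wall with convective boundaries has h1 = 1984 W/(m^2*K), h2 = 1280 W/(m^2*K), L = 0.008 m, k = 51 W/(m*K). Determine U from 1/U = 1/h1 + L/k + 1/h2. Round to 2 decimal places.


1/U = 1/h1 + L/k + 1/h2
1/U = 1/1984 + 0.008/51 + 1/1280
1/U = 0.0005040323 + 0.0001568627 + 0.00078125
1/U = 0.001442145
U = 693.41 W/(m^2*K)


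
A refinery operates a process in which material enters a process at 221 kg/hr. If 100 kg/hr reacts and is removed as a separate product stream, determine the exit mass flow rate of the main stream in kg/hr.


Steady-state mass balance on the main outlet: F_out = F_in - F_removed
F_out = 221 - 100
F_out = 121 kg/hr


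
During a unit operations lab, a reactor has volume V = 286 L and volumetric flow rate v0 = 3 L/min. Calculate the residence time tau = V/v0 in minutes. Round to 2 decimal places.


tau = V / v0
tau = 286 / 3
tau = 95.33 min


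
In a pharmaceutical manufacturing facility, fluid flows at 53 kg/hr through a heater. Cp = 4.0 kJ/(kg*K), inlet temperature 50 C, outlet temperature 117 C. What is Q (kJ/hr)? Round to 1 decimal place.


Q = m_dot * Cp * (T2 - T1)
Q = 53 * 4.0 * (117 - 50)
Q = 53 * 4.0 * 67
Q = 14204.0 kJ/hr


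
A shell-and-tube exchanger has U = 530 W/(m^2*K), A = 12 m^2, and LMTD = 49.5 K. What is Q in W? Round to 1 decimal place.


Q = U * A * LMTD
Q = 530 * 12 * 49.5
Q = 314820.0 W


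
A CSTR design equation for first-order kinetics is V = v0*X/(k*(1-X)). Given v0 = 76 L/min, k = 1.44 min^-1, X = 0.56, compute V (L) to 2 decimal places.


V = v0 * X / (k * (1 - X))
V = 76 * 0.56 / (1.44 * (1 - 0.56))
V = 42.56 / (1.44 * 0.44)
V = 42.56 / 0.6336
V = 67.17 L


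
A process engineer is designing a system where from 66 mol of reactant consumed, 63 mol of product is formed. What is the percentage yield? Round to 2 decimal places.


Yield = (moles product / moles consumed) * 100%
Yield = (63 / 66) * 100
Yield = 0.9545 * 100
Yield = 95.45%


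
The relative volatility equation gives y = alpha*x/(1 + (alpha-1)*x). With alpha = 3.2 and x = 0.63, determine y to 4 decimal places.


y = alpha*x / (1 + (alpha-1)*x)
y = 3.2*0.63 / (1 + (3.2-1)*0.63)
y = 2.016 / (1 + 1.386)
y = 2.016 / 2.386
y = 0.8449


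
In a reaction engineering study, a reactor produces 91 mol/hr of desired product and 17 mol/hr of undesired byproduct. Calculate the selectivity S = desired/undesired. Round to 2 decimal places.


S = desired product rate / undesired product rate
S = 91 / 17
S = 5.35


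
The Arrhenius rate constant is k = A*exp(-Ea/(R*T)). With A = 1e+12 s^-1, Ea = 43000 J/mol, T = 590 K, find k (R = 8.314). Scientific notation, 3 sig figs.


k = A * exp(-Ea/(R*T))
k = 1e+12 * exp(-43000 / (8.314 * 590))
k = 1e+12 * exp(-8.7661)
k = 1.56e+08


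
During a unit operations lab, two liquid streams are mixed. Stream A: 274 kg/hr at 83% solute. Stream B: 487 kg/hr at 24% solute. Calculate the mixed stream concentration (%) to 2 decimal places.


Mass balance on solute: F1*x1 + F2*x2 = F3*x3
F3 = F1 + F2 = 274 + 487 = 761 kg/hr
x3 = (F1*x1 + F2*x2)/F3
x3 = (274*0.83 + 487*0.24) / 761
x3 = 45.24%


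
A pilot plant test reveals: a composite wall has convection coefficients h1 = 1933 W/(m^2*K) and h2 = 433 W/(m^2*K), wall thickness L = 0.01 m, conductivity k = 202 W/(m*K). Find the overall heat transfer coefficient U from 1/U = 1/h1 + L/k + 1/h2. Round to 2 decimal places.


1/U = 1/h1 + L/k + 1/h2
1/U = 1/1933 + 0.01/202 + 1/433
1/U = 0.0005173306 + 4.9505e-05 + 0.0023094688
1/U = 0.0028763044
U = 347.67 W/(m^2*K)


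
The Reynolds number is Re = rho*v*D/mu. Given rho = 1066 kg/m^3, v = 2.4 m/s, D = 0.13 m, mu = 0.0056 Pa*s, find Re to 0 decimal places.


Re = rho * v * D / mu
Re = 1066 * 2.4 * 0.13 / 0.0056
Re = 332.592 / 0.0056
Re = 59391


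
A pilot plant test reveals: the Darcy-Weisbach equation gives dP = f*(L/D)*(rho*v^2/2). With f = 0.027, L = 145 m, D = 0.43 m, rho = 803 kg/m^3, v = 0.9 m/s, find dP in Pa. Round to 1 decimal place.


dP = f * (L/D) * (rho*v^2/2)
dP = 0.027 * (145/0.43) * (803*0.9^2/2)
L/D = 337.20930233
rho*v^2/2 = 803*0.81/2 = 325.215
dP = 0.027 * 337.20930233 * 325.215
dP = 2961.0 Pa


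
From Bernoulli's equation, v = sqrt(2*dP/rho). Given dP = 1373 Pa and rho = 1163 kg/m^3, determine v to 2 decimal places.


v = sqrt(2*dP/rho)
v = sqrt(2*1373/1163)
v = sqrt(2.361135)
v = 1.54 m/s


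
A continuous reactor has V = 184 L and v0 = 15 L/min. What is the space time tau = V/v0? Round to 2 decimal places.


tau = V / v0
tau = 184 / 15
tau = 12.27 min


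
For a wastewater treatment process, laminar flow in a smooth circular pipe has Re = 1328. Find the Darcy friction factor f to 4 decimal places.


f = 64 / Re
f = 64 / 1328
f = 0.0482


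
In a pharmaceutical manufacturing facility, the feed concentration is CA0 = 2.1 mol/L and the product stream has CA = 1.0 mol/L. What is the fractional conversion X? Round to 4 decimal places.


X = (CA0 - CA) / CA0
X = (2.1 - 1.0) / 2.1
X = 1.1 / 2.1
X = 0.5238


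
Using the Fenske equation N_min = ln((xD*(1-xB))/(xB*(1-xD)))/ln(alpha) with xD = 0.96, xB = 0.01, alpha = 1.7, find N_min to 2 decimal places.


N_min = ln((xD*(1-xB))/(xB*(1-xD))) / ln(alpha)
Numerator inside ln: 0.9504 / 0.0004 = 2376.0
ln(2376.0) = 7.773174
ln(alpha) = ln(1.7) = 0.530628
N_min = 7.773174 / 0.530628 = 14.65


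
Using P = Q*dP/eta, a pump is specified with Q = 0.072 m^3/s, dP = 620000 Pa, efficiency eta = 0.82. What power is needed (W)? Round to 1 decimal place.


P = Q * dP / eta
P = 0.072 * 620000 / 0.82
P = 44640.0 / 0.82
P = 54439.0 W


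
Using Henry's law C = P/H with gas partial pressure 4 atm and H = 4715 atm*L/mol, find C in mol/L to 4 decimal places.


C = P / H
C = 4 / 4715
C = 0.0008 mol/L


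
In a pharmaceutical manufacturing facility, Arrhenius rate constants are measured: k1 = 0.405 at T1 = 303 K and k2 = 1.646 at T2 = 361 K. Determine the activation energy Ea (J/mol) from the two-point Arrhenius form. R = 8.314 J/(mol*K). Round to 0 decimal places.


Ea = R * ln(k2/k1) / (1/T1 - 1/T2)
ln(k2/k1) = ln(1.646/0.405) = 1.4022163
1/T1 - 1/T2 = 1/303 - 1/361 = 0.000530246931
Ea = 8.314 * 1.4022163 / 0.000530246931
Ea = 21986 J/mol


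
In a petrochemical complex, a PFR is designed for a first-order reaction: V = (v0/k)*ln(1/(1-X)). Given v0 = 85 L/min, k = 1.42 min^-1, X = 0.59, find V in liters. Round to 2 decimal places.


V = (v0/k) * ln(1/(1-X))
V = (85/1.42) * ln(1/(1-0.59))
V = 59.859155 * ln(2.439024)
V = 59.859155 * 0.891598
V = 53.37 L


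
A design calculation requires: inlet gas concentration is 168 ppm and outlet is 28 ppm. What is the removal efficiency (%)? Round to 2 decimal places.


Efficiency = (G_in - G_out) / G_in * 100%
Efficiency = (168 - 28) / 168 * 100
Efficiency = 140 / 168 * 100
Efficiency = 83.33%


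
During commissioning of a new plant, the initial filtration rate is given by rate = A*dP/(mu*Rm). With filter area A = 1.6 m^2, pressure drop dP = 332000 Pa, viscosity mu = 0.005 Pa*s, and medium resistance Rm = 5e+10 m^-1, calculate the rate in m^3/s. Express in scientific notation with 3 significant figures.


rate = A * dP / (mu * Rm)
rate = 1.6 * 332000 / (0.005 * 5e+10)
rate = 531200.0 / 2.500e+08
rate = 2.12e-03 m^3/s


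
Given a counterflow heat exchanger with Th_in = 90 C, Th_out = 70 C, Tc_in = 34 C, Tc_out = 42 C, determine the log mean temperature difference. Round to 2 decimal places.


dT1 = Th_in - Tc_out = 90 - 42 = 48
dT2 = Th_out - Tc_in = 70 - 34 = 36
LMTD = (dT1 - dT2) / ln(dT1/dT2)
LMTD = (48 - 36) / ln(48/36)
LMTD = 41.71 K


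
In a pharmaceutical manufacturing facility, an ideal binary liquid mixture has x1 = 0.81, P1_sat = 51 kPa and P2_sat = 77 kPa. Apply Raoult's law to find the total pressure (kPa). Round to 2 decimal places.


P = x1*P1_sat + x2*P2_sat
x2 = 1 - x1 = 1 - 0.81 = 0.19
P = 0.81*51 + 0.19*77
P = 41.31 + 14.63
P = 55.94 kPa


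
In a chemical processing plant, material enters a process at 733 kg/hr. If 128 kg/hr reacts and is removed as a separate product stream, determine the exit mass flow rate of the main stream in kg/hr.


Steady-state mass balance on the main outlet: F_out = F_in - F_removed
F_out = 733 - 128
F_out = 605 kg/hr


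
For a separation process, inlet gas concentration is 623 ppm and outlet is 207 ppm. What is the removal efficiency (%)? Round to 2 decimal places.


Efficiency = (G_in - G_out) / G_in * 100%
Efficiency = (623 - 207) / 623 * 100
Efficiency = 416 / 623 * 100
Efficiency = 66.77%


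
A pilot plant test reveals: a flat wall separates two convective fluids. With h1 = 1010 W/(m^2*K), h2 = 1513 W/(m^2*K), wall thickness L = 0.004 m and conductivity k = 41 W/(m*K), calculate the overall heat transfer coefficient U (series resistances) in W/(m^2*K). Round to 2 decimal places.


1/U = 1/h1 + L/k + 1/h2
1/U = 1/1010 + 0.004/41 + 1/1513
1/U = 0.000990099 + 9.7561e-05 + 0.0006609385
1/U = 0.0017485985
U = 571.89 W/(m^2*K)


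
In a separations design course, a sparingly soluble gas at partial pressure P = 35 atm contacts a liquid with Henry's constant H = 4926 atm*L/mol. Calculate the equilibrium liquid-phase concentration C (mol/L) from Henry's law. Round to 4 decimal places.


C = P / H
C = 35 / 4926
C = 0.0071 mol/L


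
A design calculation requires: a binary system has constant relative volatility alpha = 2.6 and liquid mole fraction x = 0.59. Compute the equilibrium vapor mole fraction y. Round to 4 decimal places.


y = alpha*x / (1 + (alpha-1)*x)
y = 2.6*0.59 / (1 + (2.6-1)*0.59)
y = 1.534 / (1 + 0.944)
y = 1.534 / 1.944
y = 0.7891


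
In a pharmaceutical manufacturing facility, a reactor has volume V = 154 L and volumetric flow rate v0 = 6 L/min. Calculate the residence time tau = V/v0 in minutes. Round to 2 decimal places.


tau = V / v0
tau = 154 / 6
tau = 25.67 min


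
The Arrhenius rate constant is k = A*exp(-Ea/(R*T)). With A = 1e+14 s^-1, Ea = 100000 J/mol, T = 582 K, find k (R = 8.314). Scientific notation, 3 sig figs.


k = A * exp(-Ea/(R*T))
k = 1e+14 * exp(-100000 / (8.314 * 582))
k = 1e+14 * exp(-20.666503)
k = 1.06e+05


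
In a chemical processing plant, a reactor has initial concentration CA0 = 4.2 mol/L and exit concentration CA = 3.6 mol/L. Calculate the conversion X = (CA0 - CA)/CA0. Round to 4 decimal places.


X = (CA0 - CA) / CA0
X = (4.2 - 3.6) / 4.2
X = 0.6 / 4.2
X = 0.1429


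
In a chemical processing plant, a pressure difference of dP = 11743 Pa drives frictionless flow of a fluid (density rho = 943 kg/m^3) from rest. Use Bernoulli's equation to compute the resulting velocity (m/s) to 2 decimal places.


v = sqrt(2*dP/rho)
v = sqrt(2*11743/943)
v = sqrt(24.90562)
v = 4.99 m/s


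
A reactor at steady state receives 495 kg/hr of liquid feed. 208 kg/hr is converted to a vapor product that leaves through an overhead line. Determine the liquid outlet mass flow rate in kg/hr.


Steady-state mass balance on the main outlet: F_out = F_in - F_removed
F_out = 495 - 208
F_out = 287 kg/hr


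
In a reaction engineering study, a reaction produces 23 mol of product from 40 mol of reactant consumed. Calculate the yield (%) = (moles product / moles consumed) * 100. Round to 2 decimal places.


Yield = (moles product / moles consumed) * 100%
Yield = (23 / 40) * 100
Yield = 0.575 * 100
Yield = 57.50%


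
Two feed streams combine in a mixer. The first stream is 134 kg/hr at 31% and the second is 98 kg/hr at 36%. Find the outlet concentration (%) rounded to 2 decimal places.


Mass balance on solute: F1*x1 + F2*x2 = F3*x3
F3 = F1 + F2 = 134 + 98 = 232 kg/hr
x3 = (F1*x1 + F2*x2)/F3
x3 = (134*0.31 + 98*0.36) / 232
x3 = 33.11%


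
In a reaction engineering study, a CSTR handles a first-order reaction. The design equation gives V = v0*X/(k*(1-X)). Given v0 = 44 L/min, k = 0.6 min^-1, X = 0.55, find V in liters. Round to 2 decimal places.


V = v0 * X / (k * (1 - X))
V = 44 * 0.55 / (0.6 * (1 - 0.55))
V = 24.2 / (0.6 * 0.45)
V = 24.2 / 0.27
V = 89.63 L


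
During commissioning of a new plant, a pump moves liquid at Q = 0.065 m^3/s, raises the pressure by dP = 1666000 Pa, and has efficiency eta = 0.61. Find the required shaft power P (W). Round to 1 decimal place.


P = Q * dP / eta
P = 0.065 * 1666000 / 0.61
P = 108290.0 / 0.61
P = 177524.6 W


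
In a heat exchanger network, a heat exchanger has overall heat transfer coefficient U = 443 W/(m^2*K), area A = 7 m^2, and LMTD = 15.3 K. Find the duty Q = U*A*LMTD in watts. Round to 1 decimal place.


Q = U * A * LMTD
Q = 443 * 7 * 15.3
Q = 47445.3 W


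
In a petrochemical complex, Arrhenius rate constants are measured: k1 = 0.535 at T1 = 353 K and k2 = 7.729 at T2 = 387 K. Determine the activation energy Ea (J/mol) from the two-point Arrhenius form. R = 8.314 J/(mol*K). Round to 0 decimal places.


Ea = R * ln(k2/k1) / (1/T1 - 1/T2)
ln(k2/k1) = ln(7.729/0.535) = 2.670468
1/T1 - 1/T2 = 1/353 - 1/387 = 0.000248881862
Ea = 8.314 * 2.670468 / 0.000248881862
Ea = 89208 J/mol


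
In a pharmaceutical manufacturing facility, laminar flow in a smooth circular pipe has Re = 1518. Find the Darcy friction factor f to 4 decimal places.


f = 64 / Re
f = 64 / 1518
f = 0.0422


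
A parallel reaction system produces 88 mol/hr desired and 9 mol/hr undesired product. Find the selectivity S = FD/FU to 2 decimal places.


S = desired product rate / undesired product rate
S = 88 / 9
S = 9.78


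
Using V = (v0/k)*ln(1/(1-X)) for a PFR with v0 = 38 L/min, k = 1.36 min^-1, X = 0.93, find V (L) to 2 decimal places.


V = (v0/k) * ln(1/(1-X))
V = (38/1.36) * ln(1/(1-0.93))
V = 27.941176 * ln(14.285714)
V = 27.941176 * 2.65926
V = 74.30 L


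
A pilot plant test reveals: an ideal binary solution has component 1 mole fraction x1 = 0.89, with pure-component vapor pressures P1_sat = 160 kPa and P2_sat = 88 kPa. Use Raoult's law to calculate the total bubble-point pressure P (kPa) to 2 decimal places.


P = x1*P1_sat + x2*P2_sat
x2 = 1 - x1 = 1 - 0.89 = 0.11
P = 0.89*160 + 0.11*88
P = 142.4 + 9.68
P = 152.08 kPa


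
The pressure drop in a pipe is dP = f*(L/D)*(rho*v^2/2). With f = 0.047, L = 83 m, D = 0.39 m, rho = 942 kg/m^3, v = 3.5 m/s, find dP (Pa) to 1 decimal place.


dP = f * (L/D) * (rho*v^2/2)
dP = 0.047 * (83/0.39) * (942*3.5^2/2)
L/D = 212.82051282
rho*v^2/2 = 942*12.25/2 = 5769.75
dP = 0.047 * 212.82051282 * 5769.75
dP = 57712.3 Pa


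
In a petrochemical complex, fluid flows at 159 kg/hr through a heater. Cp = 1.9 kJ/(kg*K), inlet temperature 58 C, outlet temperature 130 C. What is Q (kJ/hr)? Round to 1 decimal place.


Q = m_dot * Cp * (T2 - T1)
Q = 159 * 1.9 * (130 - 58)
Q = 159 * 1.9 * 72
Q = 21751.2 kJ/hr


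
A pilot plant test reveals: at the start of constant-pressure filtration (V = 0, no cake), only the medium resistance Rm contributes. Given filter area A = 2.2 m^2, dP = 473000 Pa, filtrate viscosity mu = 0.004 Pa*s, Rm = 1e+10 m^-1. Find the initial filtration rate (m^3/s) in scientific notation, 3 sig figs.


rate = A * dP / (mu * Rm)
rate = 2.2 * 473000 / (0.004 * 1e+10)
rate = 1040600.0 / 4.000e+07
rate = 2.60e-02 m^3/s
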